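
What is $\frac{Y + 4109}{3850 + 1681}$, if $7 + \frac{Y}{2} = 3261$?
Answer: $\frac{10617}{5531} \approx 1.9195$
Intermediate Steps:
$Y = 6508$ ($Y = -14 + 2 \cdot 3261 = -14 + 6522 = 6508$)
$\frac{Y + 4109}{3850 + 1681} = \frac{6508 + 4109}{3850 + 1681} = \frac{10617}{5531}$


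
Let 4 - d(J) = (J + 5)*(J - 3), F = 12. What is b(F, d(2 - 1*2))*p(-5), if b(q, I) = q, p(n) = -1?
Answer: -12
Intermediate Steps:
d(J) = 4 - (-3 + J)*(5 + J) (d(J) = 4 - (J + 5)*(J - 3) = 4 - (5 + J)*(-3 + J) = 4 - (-3 + J)*(5 + J))
b(F, d(2 - 1*2))*p(-5) = 12*(-1) = -12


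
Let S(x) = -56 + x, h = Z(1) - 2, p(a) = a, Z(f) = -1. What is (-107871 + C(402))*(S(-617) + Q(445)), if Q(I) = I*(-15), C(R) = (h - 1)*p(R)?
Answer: 804451692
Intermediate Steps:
h = -3 (h = -1 - 2 = -3)
C(R) = -4*R (C(R) = (-3 - 1)*R = -4*R)
Q(I) = -15*I
(-107871 + C(402))*(S(-617) + Q(445)) = (-107871 - 4*402)*((-56 - 617) - 15*445) = (-107871 - 1608)*(-673 - 6675) = -109479*(-7348) = 804451692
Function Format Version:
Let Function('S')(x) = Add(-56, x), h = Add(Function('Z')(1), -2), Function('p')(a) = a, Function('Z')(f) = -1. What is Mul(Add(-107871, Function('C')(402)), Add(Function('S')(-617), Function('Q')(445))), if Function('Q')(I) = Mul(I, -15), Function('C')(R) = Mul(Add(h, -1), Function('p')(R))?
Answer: 804451692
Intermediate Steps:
h = -3 (h = Add(-1, -2) = -3)
Function('C')(R) = Mul(-4, R) (Function('C')(R) = Mul(Add(-3, -1), R) = Mul(-4, R))
Function('Q')(I) = Mul(-15, I)
Mul(Add(-107871, Function('C')(402)), Add(Function('S')(-617), Function('Q')(445))) = Mul(Add(-107871, Mul(-4, 402)), Add(Add(-56, -617), Mul(-15, 445))) = Mul(Add(-107871, -1608), Add(-673, -6675)) = Mul(-109479, -7348) = 804451692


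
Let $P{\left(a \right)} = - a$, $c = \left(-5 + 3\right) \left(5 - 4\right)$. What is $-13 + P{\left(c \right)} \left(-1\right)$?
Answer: $-15$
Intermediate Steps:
$c = -2$ ($c = \left(-2\right) 1 = -2$)
$-13 + P{\left(c \right)} \left(-1\right) = -13 + \left(-1\right) \left(-2\right) \left(-1\right) = -13 + 2 \left(-1\right) = -13 - 2 = -15$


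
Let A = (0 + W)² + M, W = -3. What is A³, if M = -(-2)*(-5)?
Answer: -1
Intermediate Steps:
M = -10 (M = -2*5 = -10)
A = -1 (A = (0 - 3)² - 10 = (-3)² - 10 = 9 - 10 = -1)
A³ = (-1)³ = -1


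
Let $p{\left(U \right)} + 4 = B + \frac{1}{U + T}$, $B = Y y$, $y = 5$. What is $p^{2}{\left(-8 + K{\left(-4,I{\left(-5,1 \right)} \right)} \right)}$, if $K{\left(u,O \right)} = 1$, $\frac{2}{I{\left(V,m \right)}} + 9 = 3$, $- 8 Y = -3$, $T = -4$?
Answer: $\frac{38025}{7744} \approx 4.9103$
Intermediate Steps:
$Y = \frac{3}{8}$ ($Y = \left(- \frac{1}{8}\right) \left(-3\right) = \frac{3}{8} \approx 0.375$)
$I{\left(V,m \right)} = - \frac{1}{3}$ ($I{\left(V,m \right)} = \frac{2}{-9 + 3} = \frac{2}{-6} = 2 \left(- \frac{1}{6}\right) = - \frac{1}{3}$)
$B = \frac{15}{8}$ ($B = \frac{3}{8} \cdot 5 = \frac{15}{8} \approx 1.875$)
$p{\left(U \right)} = - \frac{17}{8} + \frac{1}{-4 + U}$ ($p{\left(U \right)} = -4 + \left(\frac{15}{8} + \frac{1}{U - 4}\right) = -4 + \left(\frac{15}{8} + \frac{1}{-4 + U}\right) = - \frac{17}{8} + \frac{1}{-4 + U}$)
$p^{2}{\left(-8 + K{\left(-4,I{\left(-5,1 \right)} \right)} \right)} = \left(\frac{76 - 17 \left(-8 + 1\right)}{8 \left(-4 + \left(-8 + 1\right)\right)}\right)^{2} = \left(\frac{76 - -119}{8 \left(-4 - 7\right)}\right)^{2} = \left(\frac{76 + 119}{8 \left(-11\right)}\right)^{2} = \left(\frac{1}{8} \left(- \frac{1}{11}\right) 195\right)^{2} = \left(- \frac{195}{88}\right)^{2} = \frac{38025}{7744}$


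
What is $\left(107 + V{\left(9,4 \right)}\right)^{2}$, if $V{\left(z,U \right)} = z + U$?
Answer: $14400$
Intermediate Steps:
$V{\left(z,U \right)} = U + z$
$\left(107 + V{\left(9,4 \right)}\right)^{2} = \left(107 + \left(4 + 9\right)\right)^{2} = \left(107 + 13\right)^{2} = 120^{2} = 14400$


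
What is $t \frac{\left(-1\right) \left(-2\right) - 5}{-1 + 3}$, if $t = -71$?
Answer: $\frac{213}{2} \approx 106.5$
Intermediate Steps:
$t \frac{\left(-1\right) \left(-2\right) - 5}{-1 + 3} = - 71 \frac{\left(-1\right) \left(-2\right) - 5}{-1 + 3} = - 71 \frac{2 - 5}{2} = - 71 \left(\left(-3\right) \frac{1}{2}\right) = \left(-71\right) \left(- \frac{3}{2}\right) = \frac{213}{2}$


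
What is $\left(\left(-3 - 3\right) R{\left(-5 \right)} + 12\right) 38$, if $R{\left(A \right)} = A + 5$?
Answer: $456$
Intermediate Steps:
$R{\left(A \right)} = 5 + A$
$\left(\left(-3 - 3\right) R{\left(-5 \right)} + 12\right) 38 = \left(\left(-3 - 3\right) \left(5 - 5\right) + 12\right) 38 = \left(\left(-6\right) 0 + 12\right) 38 = \left(0 + 12\right) 38 = 12 \cdot 38 = 456$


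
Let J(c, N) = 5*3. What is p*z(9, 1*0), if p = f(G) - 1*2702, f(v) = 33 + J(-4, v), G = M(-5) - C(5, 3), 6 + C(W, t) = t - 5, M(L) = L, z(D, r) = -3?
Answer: 7962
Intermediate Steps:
C(W, t) = -11 + t (C(W, t) = -6 + (t - 5) = -6 + (-5 + t) = -11 + t)
G = 3 (G = -5 - (-11 + 3) = -5 - 1*(-8) = -5 + 8 = 3)
J(c, N) = 15
f(v) = 48 (f(v) = 33 + 15 = 48)
p = -2654 (p = 48 - 1*2702 = 48 - 2702 = -2654)
p*z(9, 1*0) = -2654*(-3) = 7962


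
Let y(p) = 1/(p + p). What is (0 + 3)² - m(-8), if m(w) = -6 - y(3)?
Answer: 91/6 ≈ 15.167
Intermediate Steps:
y(p) = 1/(2*p)
m(w) = -37/6 (m(w) = -6 - 1/(2*3) = -6 - 1*⅙ = -6 - ⅙ = -37/6)
(0 + 3)² - m(-8) = (0 + 3)² - 1*(-37/6) = 3² + 37/6 = 9 + 37/6 = 91/6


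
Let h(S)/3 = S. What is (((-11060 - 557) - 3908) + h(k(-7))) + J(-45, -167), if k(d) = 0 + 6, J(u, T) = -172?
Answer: -15679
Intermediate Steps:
k(d) = 6
h(S) = 3*S
(((-11060 - 557) - 3908) + h(k(-7))) + J(-45, -167) = (((-11060 - 557) - 3908) + 3*6) - 172 = ((-11617 - 3908) + 18) - 172 = (-15525 + 18) - 172 = -15507 - 172 = -15679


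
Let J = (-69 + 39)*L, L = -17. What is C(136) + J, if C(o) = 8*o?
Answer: 1598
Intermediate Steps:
J = 510 (J = (-69 + 39)*(-17) = -30*(-17) = 510)
C(136) + J = 8*136 + 510 = 1088 + 510 = 1598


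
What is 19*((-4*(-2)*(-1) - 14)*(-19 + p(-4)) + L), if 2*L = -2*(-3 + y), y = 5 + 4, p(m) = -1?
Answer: 8246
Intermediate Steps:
y = 9
L = -6 (L = (-2*(-3 + 9))/2 = (-2*6)/2 = (½)*(-12) = -6)
19*((-4*(-2)*(-1) - 14)*(-19 + p(-4)) + L) = 19*((-4*(-2)*(-1) - 14)*(-19 - 1) - 6) = 19*((8*(-1) - 14)*(-20) - 6) = 19*((-8 - 14)*(-20) - 6) = 19*(-22*(-20) - 6) = 19*(440 - 6) = 19*434 = 8246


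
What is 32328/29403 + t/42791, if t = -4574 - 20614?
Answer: 71416076/139798197 ≈ 0.51085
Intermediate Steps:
t = -25188
32328/29403 + t/42791 = 32328/29403 - 25188/42791 = 32328*(1/29403) - 25188*1/42791 = 3592/3267 - 25188/42791 = 71416076/139798197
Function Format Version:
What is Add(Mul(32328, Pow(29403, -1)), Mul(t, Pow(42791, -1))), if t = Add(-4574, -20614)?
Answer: Rational(71416076, 139798197) ≈ 0.51085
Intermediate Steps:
t = -25188
Add(Mul(32328, Pow(29403, -1)), Mul(t, Pow(42791, -1))) = Add(Mul(32328, Pow(29403, -1)), Mul(-25188, Pow(42791, -1))) = Add(Mul(32328, Rational(1, 29403)), Mul(-25188, Rational(1, 42791))) = Add(Rational(3592, 3267), Rational(-25188, 42791)) = Rational(71416076, 139798197)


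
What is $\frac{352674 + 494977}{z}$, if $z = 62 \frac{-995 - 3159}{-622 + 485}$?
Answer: $\frac{116128187}{257548} \approx 450.9$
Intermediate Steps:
$z = \frac{257548}{137}$ ($z = 62 \left(- \frac{4154}{-137}\right) = 62 \left(\left(-4154\right) \left(- \frac{1}{137}\right)\right) = 62 \cdot \frac{4154}{137} = \frac{257548}{137} \approx 1879.9$)
$\frac{352674 + 494977}{z} = \frac{352674 + 494977}{\frac{257548}{137}} = 847651 \cdot \frac{137}{257548} = \frac{116128187}{257548}$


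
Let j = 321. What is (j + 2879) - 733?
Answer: 2467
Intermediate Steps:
(j + 2879) - 733 = (321 + 2879) - 733 = 3200 - 733 = 2467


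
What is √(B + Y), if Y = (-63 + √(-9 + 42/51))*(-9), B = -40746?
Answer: √(-11611731 - 153*I*√2363)/17 ≈ 0.064194 - 200.45*I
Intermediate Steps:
Y = 567 - 9*I*√2363/17 (Y = (-63 + √(-9 + 42*(1/51)))*(-9) = (-63 + √(-9 + 14/17))*(-9) = (-63 + √(-139/17))*(-9) = (-63 + I*√2363/17)*(-9) = 567 - 9*I*√2363/17 ≈ 567.0 - 25.735*I)
√(B + Y) = √(-40746 + (567 - 9*I*√2363/17)) = √(-40179 - 9*I*√2363/17)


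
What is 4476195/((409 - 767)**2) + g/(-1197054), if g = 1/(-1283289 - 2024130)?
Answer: 8860984181451555617/253710836241841332 ≈ 34.926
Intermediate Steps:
g = -1/3307419 (g = 1/(-3307419) = -1/3307419 ≈ -3.0235e-7)
4476195/((409 - 767)**2) + g/(-1197054) = 4476195/((409 - 767)**2) - 1/3307419/(-1197054) = 4476195/((-358)**2) - 1/3307419*(-1/1197054) = 4476195/128164 + 1/3959159143626 = 8860984181451555617/253710836241841332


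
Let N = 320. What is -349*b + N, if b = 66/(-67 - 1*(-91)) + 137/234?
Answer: -395029/468 ≈ -844.08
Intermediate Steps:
b = 1561/468 (b = 66/(-67 + 91) + 137*(1/234) = 66/24 + 137/234 = 66*(1/24) + 137/234 = 11/4 + 137/234 = 1561/468 ≈ 3.3355)
-349*b + N = -349*1561/468 + 320 = -544789/468 + 320 = -395029/468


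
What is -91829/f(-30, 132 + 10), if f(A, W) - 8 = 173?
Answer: -91829/181 ≈ -507.34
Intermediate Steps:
f(A, W) = 181 (f(A, W) = 8 + 173 = 181)
-91829/f(-30, 132 + 10) = -91829/181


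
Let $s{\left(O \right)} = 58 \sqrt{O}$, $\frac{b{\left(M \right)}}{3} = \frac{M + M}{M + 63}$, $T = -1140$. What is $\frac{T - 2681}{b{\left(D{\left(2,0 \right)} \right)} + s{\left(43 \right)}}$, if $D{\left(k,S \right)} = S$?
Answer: $- \frac{3821 \sqrt{43}}{2494} \approx -10.046$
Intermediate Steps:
$b{\left(M \right)} = \frac{6 M}{63 + M}$ ($b{\left(M \right)} = 3 \frac{M + M}{M + 63} = 3 \frac{2 M}{63 + M} = \frac{6 M}{63 + M}$)
$\frac{T - 2681}{b{\left(D{\left(2,0 \right)} \right)} + s{\left(43 \right)}} = \frac{-1140 - 2681}{6 \cdot 0 \frac{1}{63 + 0} + 58 \sqrt{43}} = - \frac{3821}{6 \cdot 0 \cdot \frac{1}{63} + 58 \sqrt{43}} = - \frac{3821}{0 + 58 \sqrt{43}} = - \frac{3821}{58 \sqrt{43}} = - 3821 \frac{\sqrt{43}}{2494} = - \frac{3821 \sqrt{43}}{2494}$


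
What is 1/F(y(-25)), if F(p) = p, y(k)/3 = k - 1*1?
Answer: -1/78 ≈ -0.012821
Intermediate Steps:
y(k) = -3 + 3*k (y(k) = 3*(k - 1*1) = 3*(k - 1) = 3*(-1 + k) = -3 + 3*k)
1/F(y(-25)) = 1/(-3 + 3*(-25)) = 1/(-3 - 75) = 1/(-78) = -1/78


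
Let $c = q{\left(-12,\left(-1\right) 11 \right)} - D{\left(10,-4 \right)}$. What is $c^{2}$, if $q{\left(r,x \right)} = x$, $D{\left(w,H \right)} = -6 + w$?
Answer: $225$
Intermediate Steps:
$c = -15$ ($c = \left(-1\right) 11 - \left(-6 + 10\right) = -11 - 4 = -15$)
$c^{2} = \left(-15\right)^{2} = 225$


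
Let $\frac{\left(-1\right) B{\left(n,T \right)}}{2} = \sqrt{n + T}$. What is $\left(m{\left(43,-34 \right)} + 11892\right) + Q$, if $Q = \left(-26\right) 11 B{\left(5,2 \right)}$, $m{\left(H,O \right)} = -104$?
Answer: $11788 + 572 \sqrt{7} \approx 13301.0$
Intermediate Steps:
$B{\left(n,T \right)} = - 2 \sqrt{T + n}$ ($B{\left(n,T \right)} = - 2 \sqrt{n + T} = - 2 \sqrt{T + n}$)
$Q = 572 \sqrt{7}$ ($Q = \left(-26\right) 11 \left(- 2 \sqrt{2 + 5}\right) = - 286 \left(- 2 \sqrt{7}\right) = 572 \sqrt{7} \approx 1513.4$)
$\left(m{\left(43,-34 \right)} + 11892\right) + Q = \left(-104 + 11892\right) + 572 \sqrt{7} = 11788 + 572 \sqrt{7}$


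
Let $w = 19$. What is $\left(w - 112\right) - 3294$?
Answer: $-3387$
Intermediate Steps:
$\left(w - 112\right) - 3294 = \left(19 - 112\right) - 3294 = -93 - 3294 = -3387$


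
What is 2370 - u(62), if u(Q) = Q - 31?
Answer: 2339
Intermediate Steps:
u(Q) = -31 + Q
2370 - u(62) = 2370 - (-31 + 62) = 2370 - 1*31 = 2370 - 31 = 2339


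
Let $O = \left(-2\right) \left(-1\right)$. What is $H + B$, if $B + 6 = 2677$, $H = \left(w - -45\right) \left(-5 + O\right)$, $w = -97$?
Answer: $2827$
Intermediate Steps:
$O = 2$
$H = 156$ ($H = \left(-97 - -45\right) \left(-5 + 2\right) = \left(-97 + 45\right) \left(-3\right) = \left(-52\right) \left(-3\right) = 156$)
$B = 2671$ ($B = -6 + 2677 = 2671$)
$H + B = 156 + 2671 = 2827$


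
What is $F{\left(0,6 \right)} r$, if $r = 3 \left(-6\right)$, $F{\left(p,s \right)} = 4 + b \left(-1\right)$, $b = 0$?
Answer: $-72$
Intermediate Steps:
$F{\left(p,s \right)} = 4$ ($F{\left(p,s \right)} = 4 + 0 \left(-1\right) = 4 + 0 = 4$)
$r = -18$
$F{\left(0,6 \right)} r = 4 \left(-18\right) = -72$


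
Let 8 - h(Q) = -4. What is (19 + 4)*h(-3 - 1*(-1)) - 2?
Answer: 274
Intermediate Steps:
h(Q) = 12 (h(Q) = 8 - 1*(-4) = 8 + 4 = 12)
(19 + 4)*h(-3 - 1*(-1)) - 2 = (19 + 4)*12 - 2 = 23*12 - 2 = 276 - 2 = 274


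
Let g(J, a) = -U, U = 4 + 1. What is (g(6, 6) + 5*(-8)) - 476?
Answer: -521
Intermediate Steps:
U = 5
g(J, a) = -5 (g(J, a) = -1*5 = -5)
(g(6, 6) + 5*(-8)) - 476 = (-5 + 5*(-8)) - 476 = (-5 - 40) - 476 = -45 - 476 = -521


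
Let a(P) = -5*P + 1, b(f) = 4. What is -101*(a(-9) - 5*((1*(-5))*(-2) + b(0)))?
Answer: 2424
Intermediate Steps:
a(P) = 1 - 5*P
-101*(a(-9) - 5*((1*(-5))*(-2) + b(0))) = -101*((1 - 5*(-9)) - 5*((1*(-5))*(-2) + 4)) = -101*((1 + 45) - 5*(-5*(-2) + 4)) = -101*(46 - 5*(10 + 4)) = -101*(46 - 5*14) = -101*(46 - 70) = -101*(-24) = 2424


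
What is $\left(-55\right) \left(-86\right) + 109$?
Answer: $4839$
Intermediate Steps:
$\left(-55\right) \left(-86\right) + 109 = 4730 + 109 = 4839$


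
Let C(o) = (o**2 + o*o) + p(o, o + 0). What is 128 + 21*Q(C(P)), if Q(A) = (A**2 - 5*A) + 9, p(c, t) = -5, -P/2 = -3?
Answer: 87551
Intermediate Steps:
P = 6 (P = -2*(-3) = 6)
C(o) = -5 + 2*o**2 (C(o) = (o**2 + o*o) - 5 = (o**2 + o**2) - 5 = 2*o**2 - 5 = -5 + 2*o**2)
Q(A) = 9 + A**2 - 5*A
128 + 21*Q(C(P)) = 128 + 21*(9 + (-5 + 2*6**2)**2 - 5*(-5 + 2*6**2)) = 128 + 21*(9 + (-5 + 2*36)**2 - 5*(-5 + 2*36)) = 128 + 21*(9 + (-5 + 72)**2 - 5*(-5 + 72)) = 128 + 21*(9 + 67**2 - 5*67) = 128 + 21*(9 + 4489 - 335) = 128 + 21*4163 = 128 + 87423 = 87551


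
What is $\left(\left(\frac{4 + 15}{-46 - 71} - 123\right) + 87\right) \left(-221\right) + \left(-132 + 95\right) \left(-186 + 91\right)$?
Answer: $\frac{103562}{9} \approx 11507.0$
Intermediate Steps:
$\left(\left(\frac{4 + 15}{-46 - 71} - 123\right) + 87\right) \left(-221\right) + \left(-132 + 95\right) \left(-186 + 91\right) = \left(\left(\frac{19}{-117} - 123\right) + 87\right) \left(-221\right) - -3515 = \left(\left(19 \left(- \frac{1}{117}\right) - 123\right) + 87\right) \left(-221\right) + 3515 = \left(\left(- \frac{19}{117} - 123\right) + 87\right) \left(-221\right) + 3515 = \left(- \frac{14410}{117} + 87\right) \left(-221\right) + 3515 = \left(- \frac{4231}{117}\right) \left(-221\right) + 3515 = \frac{71927}{9} + 3515 = \frac{103562}{9}$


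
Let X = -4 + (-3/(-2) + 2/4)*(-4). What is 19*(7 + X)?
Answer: -95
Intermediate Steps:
X = -12 (X = -4 + (-3*(-½) + 2*(¼))*(-4) = -4 + (3/2 + ½)*(-4) = -4 + 2*(-4) = -4 - 8 = -12)
19*(7 + X) = 19*(7 - 12) = 19*(-5) = -95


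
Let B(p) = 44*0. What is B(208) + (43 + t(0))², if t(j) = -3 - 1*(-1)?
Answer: 1681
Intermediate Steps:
B(p) = 0
t(j) = -2 (t(j) = -3 + 1 = -2)
B(208) + (43 + t(0))² = 0 + (43 - 2)² = 0 + 41² = 0 + 1681 = 1681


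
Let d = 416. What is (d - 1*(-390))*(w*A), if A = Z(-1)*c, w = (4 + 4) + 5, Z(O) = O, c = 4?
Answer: -41912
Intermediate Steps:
w = 13 (w = 8 + 5 = 13)
A = -4 (A = -1*4 = -4)
(d - 1*(-390))*(w*A) = (416 - 1*(-390))*(13*(-4)) = (416 + 390)*(-52) = 806*(-52) = -41912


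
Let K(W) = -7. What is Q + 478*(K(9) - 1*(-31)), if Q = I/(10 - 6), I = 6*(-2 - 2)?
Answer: 11466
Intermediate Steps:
I = -24 (I = 6*(-4) = -24)
Q = -6 (Q = -24/(10 - 6) = -24/4 = (1/4)*(-24) = -6)
Q + 478*(K(9) - 1*(-31)) = -6 + 478*(-7 - 1*(-31)) = -6 + 478*(-7 + 31) = -6 + 478*24 = -6 + 11472 = 11466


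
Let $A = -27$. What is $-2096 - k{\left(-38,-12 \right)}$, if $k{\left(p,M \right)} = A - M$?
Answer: $-2081$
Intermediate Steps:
$k{\left(p,M \right)} = -27 - M$
$-2096 - k{\left(-38,-12 \right)} = -2096 - \left(-27 - -12\right) = -2096 - \left(-27 + 12\right) = -2096 - -15 = -2096 + 15 = -2081$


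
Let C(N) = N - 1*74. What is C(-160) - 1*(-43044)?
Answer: 42810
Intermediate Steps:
C(N) = -74 + N (C(N) = N - 74 = -74 + N)
C(-160) - 1*(-43044) = (-74 - 160) - 1*(-43044) = -234 + 43044 = 42810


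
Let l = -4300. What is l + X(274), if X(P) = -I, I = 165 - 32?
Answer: -4433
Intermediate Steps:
I = 133
X(P) = -133 (X(P) = -1*133 = -133)
l + X(274) = -4300 - 133 = -4433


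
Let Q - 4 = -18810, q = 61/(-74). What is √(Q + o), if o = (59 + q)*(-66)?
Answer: I*√31001819/37 ≈ 150.48*I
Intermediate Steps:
q = -61/74 (q = 61*(-1/74) = -61/74 ≈ -0.82432)
Q = -18806 (Q = 4 - 18810 = -18806)
o = -142065/37 (o = (59 - 61/74)*(-66) = (4305/74)*(-66) = -142065/37 ≈ -3839.6)
√(Q + o) = √(-18806 - 142065/37) = √(-837887/37) = I*√31001819/37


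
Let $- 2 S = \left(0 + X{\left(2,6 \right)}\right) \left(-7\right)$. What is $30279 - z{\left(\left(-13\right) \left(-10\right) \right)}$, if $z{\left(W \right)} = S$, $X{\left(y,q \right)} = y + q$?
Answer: $30251$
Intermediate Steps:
$X{\left(y,q \right)} = q + y$
$S = 28$ ($S = - \frac{\left(0 + \left(6 + 2\right)\right) \left(-7\right)}{2} = - \frac{\left(0 + 8\right) \left(-7\right)}{2} = - \frac{8 \left(-7\right)}{2} = \left(- \frac{1}{2}\right) \left(-56\right) = 28$)
$z{\left(W \right)} = 28$
$30279 - z{\left(\left(-13\right) \left(-10\right) \right)} = 30279 - 28 = 30251$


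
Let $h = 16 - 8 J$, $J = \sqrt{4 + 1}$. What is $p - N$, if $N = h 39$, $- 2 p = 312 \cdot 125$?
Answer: $-20124 + 312 \sqrt{5} \approx -19426.0$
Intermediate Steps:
$J = \sqrt{5} \approx 2.2361$
$h = 16 - 8 \sqrt{5} \approx -1.8885$
$p = -19500$ ($p = - \frac{312 \cdot 125}{2} = \left(- \frac{1}{2}\right) 39000 = -19500$)
$N = 624 - 312 \sqrt{5}$ ($N = \left(16 - 8 \sqrt{5}\right) 39 = 624 - 312 \sqrt{5} \approx -73.653$)
$p - N = -19500 - \left(624 - 312 \sqrt{5}\right) = -20124 + 312 \sqrt{5}$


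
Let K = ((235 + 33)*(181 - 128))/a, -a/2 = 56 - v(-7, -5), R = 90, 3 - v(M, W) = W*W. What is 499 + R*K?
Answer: -100043/13 ≈ -7695.6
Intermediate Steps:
v(M, W) = 3 - W² (v(M, W) = 3 - W*W = 3 - W²)
a = -156 (a = -2*(56 - (3 - 1*(-5)²)) = -2*(56 - (3 - 1*25)) = -2*(56 - (3 - 25)) = -2*(56 - 1*(-22)) = -2*(56 + 22) = -2*78 = -156)
K = -3551/39 (K = ((235 + 33)*(181 - 128))/(-156) = (268*53)*(-1/156) = 14204*(-1/156) = -3551/39 ≈ -91.051)
499 + R*K = 499 + 90*(-3551/39) = 499 - 106530/13 = -100043/13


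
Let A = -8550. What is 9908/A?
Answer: -4954/4275 ≈ -1.1588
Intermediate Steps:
9908/A = 9908/(-8550) = 9908*(-1/8550) = -4954/4275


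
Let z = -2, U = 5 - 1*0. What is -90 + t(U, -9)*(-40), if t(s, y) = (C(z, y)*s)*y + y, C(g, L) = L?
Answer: -15930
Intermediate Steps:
U = 5 (U = 5 + 0 = 5)
t(s, y) = y + s*y² (t(s, y) = (y*s)*y + y = (s*y)*y + y = s*y² + y = y + s*y²)
-90 + t(U, -9)*(-40) = -90 - 9*(1 + 5*(-9))*(-40) = -90 - 9*(1 - 45)*(-40) = -90 - 9*(-44)*(-40) = -90 + 396*(-40) = -90 - 15840 = -15930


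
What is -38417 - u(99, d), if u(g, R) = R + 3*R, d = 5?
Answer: -38437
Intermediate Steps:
u(g, R) = 4*R
-38417 - u(99, d) = -38417 - 4*5 = -38417 - 1*20 = -38417 - 20 = -38437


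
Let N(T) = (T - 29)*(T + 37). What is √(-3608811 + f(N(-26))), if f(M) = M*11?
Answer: I*√3615466 ≈ 1901.4*I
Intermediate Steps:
N(T) = (-29 + T)*(37 + T)
f(M) = 11*M
√(-3608811 + f(N(-26))) = √(-3608811 + 11*(-1073 + (-26)² + 8*(-26))) = √(-3608811 + 11*(-1073 + 676 - 208)) = √(-3608811 + 11*(-605)) = √(-3608811 - 6655) = √(-3615466) = I*√3615466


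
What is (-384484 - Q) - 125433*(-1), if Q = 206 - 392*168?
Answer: -193401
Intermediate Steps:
Q = -65650 (Q = 206 - 65856 = -65650)
(-384484 - Q) - 125433*(-1) = (-384484 - 1*(-65650)) - 125433*(-1) = (-384484 + 65650) - 1*(-125433) = -318834 + 125433 = -193401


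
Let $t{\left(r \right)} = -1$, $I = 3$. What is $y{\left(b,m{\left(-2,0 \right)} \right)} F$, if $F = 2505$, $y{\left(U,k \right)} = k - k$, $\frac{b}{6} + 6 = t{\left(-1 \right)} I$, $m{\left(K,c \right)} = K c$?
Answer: $0$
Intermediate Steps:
$b = -54$ ($b = -36 + 6 \left(\left(-1\right) 3\right) = -36 + 6 \left(-3\right) = -36 - 18 = -54$)
$y{\left(U,k \right)} = 0$
$y{\left(b,m{\left(-2,0 \right)} \right)} F = 0 \cdot 2505 = 0$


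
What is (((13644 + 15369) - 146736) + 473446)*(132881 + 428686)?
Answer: 199762297941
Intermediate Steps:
(((13644 + 15369) - 146736) + 473446)*(132881 + 428686) = ((29013 - 146736) + 473446)*561567 = (-117723 + 473446)*561567 = 355723*561567 = 199762297941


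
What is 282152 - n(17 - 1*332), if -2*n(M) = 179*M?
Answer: 507919/2 ≈ 2.5396e+5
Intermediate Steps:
n(M) = -179*M/2
282152 - n(17 - 1*332) = 282152 - (-179)*(17 - 1*332)/2 = 282152 - (-179)*(17 - 332)/2 = 282152 - (-179)*(-315)/2 = 282152 - 1*56385/2 = 282152 - 56385/2 = 507919/2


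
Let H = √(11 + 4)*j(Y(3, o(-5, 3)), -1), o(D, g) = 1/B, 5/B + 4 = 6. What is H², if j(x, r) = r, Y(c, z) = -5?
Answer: 15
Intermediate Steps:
B = 5/2 (B = 5/(-4 + 6) = 5/2 ≈ 2.5000)
o(D, g) = ⅖ (o(D, g) = 1/(5/2) = ⅖)
H = -√15 (H = √(11 + 4)*(-1) = √15*(-1) = -√15 ≈ -3.8730)
H² = (-√15)² = 15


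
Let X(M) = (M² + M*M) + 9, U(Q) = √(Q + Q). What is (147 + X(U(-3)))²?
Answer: 20736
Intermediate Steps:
U(Q) = √2*√Q (U(Q) = √(2*Q) = √2*√Q)
X(M) = 9 + 2*M² (X(M) = (M² + M²) + 9 = 2*M² + 9 = 9 + 2*M²)
(147 + X(U(-3)))² = (147 + (9 + 2*(√2*√(-3))²))² = (147 + (9 + 2*(√2*(I*√3))²))² = (147 + (9 + 2*(I*√6)²))² = (147 + (9 + 2*(-6)))² = (147 + (9 - 12))² = (147 - 3)² = 144² = 20736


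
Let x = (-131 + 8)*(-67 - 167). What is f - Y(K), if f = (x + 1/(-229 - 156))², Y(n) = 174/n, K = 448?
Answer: 3929282884006127/4743200 ≈ 8.2840e+8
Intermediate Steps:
x = 28782 (x = -123*(-234) = 28782)
f = 122790090182761/148225 (f = (28782 + 1/(-229 - 156))² = (28782 + 1/(-385))² = (28782 - 1/385)² = (11081069/385)² = 122790090182761/148225 ≈ 8.2840e+8)
f - Y(K) = 122790090182761/148225 - 174/448 = 122790090182761/148225 - 1*87/224 = 122790090182761/148225 - 87/224 = 3929282884006127/4743200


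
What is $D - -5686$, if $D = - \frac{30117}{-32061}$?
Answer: $\frac{60776321}{10687} \approx 5686.9$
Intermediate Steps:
$D = \frac{10039}{10687}$ ($D = \left(-30117\right) \left(- \frac{1}{32061}\right) = \frac{10039}{10687} \approx 0.93937$)
$D - -5686 = \frac{10039}{10687} - -5686 = \frac{10039}{10687} + 5686 = \frac{60776321}{10687}$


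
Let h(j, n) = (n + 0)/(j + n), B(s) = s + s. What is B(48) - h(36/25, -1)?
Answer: 1081/11 ≈ 98.273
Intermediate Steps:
B(s) = 2*s
h(j, n) = n/(j + n)
B(48) - h(36/25, -1) = 2*48 - (-1)/(36/25 - 1) = 96 - (-1)/(36*(1/25) - 1) = 96 - (-1)/(36/25 - 1) = 96 - (-1)/11/25 = 96 - (-1)*25/11 = 96 - 1*(-25/11) = 96 + 25/11 = 1081/11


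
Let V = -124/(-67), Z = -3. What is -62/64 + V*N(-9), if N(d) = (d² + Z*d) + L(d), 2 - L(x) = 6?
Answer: 410595/2144 ≈ 191.51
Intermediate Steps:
L(x) = -4 (L(x) = 2 - 1*6 = 2 - 6 = -4)
N(d) = -4 + d² - 3*d (N(d) = (d² - 3*d) - 4 = -4 + d² - 3*d)
V = 124/67 (V = -124*(-1/67) = 124/67 ≈ 1.8507)
-62/64 + V*N(-9) = -62/64 + 124*(-4 + (-9)² - 3*(-9))/67 = -62*1/64 + 124*(-4 + 81 + 27)/67 = -31/32 + (124/67)*104 = -31/32 + 12896/67 = 410595/2144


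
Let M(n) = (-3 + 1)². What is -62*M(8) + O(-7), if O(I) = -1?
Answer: -249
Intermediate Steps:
M(n) = 4 (M(n) = (-2)² = 4)
-62*M(8) + O(-7) = -62*4 - 1 = -248 - 1 = -249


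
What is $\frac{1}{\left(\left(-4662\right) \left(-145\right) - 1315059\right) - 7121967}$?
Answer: $- \frac{1}{7761036} \approx -1.2885 \cdot 10^{-7}$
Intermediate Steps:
$\frac{1}{\left(\left(-4662\right) \left(-145\right) - 1315059\right) - 7121967} = \frac{1}{\left(675990 - 1315059\right) - 7121967} = \frac{1}{-639069 - 7121967} = \frac{1}{-7761036} = - \frac{1}{7761036}$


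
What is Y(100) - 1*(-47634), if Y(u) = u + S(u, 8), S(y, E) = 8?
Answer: 47742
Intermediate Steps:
Y(u) = 8 + u (Y(u) = u + 8 = 8 + u)
Y(100) - 1*(-47634) = (8 + 100) - 1*(-47634) = 108 + 47634 = 47742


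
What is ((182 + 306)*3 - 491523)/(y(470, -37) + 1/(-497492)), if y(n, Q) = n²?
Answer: -243800432028/109895982799 ≈ -2.2185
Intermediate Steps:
((182 + 306)*3 - 491523)/(y(470, -37) + 1/(-497492)) = ((182 + 306)*3 - 491523)/(470² + 1/(-497492)) = (488*3 - 491523)/(220900 - 1/497492) = (1464 - 491523)/(109895982799/497492) = -490059*497492/109895982799 = -243800432028/109895982799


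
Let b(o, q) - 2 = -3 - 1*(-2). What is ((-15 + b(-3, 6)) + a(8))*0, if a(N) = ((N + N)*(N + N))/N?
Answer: 0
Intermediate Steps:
b(o, q) = 1 (b(o, q) = 2 + (-3 - 1*(-2)) = 2 + (-3 + 2) = 2 - 1 = 1)
a(N) = 4*N (a(N) = ((2*N)*(2*N))/N = (4*N²)/N = 4*N)
((-15 + b(-3, 6)) + a(8))*0 = ((-15 + 1) + 4*8)*0 = (-14 + 32)*0 = 18*0 = 0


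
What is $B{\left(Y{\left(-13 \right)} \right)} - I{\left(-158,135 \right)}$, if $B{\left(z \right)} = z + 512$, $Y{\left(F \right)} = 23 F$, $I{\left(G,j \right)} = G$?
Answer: $371$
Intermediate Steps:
$B{\left(z \right)} = 512 + z$
$B{\left(Y{\left(-13 \right)} \right)} - I{\left(-158,135 \right)} = \left(512 + 23 \left(-13\right)\right) - -158 = \left(512 - 299\right) + 158 = 213 + 158 = 371$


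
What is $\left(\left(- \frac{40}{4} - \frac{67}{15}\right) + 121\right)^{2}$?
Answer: $\frac{2553604}{225} \approx 11349.0$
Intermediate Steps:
$\left(\left(- \frac{40}{4} - \frac{67}{15}\right) + 121\right)^{2} = \left(\left(\left(-40\right) \frac{1}{4} - \frac{67}{15}\right) + 121\right)^{2} = \left(\left(-10 - \frac{67}{15}\right) + 121\right)^{2} = \left(- \frac{217}{15} + 121\right)^{2} = \left(\frac{1598}{15}\right)^{2} = \frac{2553604}{225}$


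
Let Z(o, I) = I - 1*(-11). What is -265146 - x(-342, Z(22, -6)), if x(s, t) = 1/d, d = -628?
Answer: -166511687/628 ≈ -2.6515e+5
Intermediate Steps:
Z(o, I) = 11 + I (Z(o, I) = I + 11 = 11 + I)
x(s, t) = -1/628 (x(s, t) = 1/(-628) = -1/628)
-265146 - x(-342, Z(22, -6)) = -265146 - 1*(-1/628) = -265146 + 1/628 = -166511687/628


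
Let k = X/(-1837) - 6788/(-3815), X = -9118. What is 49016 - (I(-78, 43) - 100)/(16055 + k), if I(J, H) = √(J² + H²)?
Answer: 5517397691046516/112563183251 - 7008155*√7933/112563183251 ≈ 49016.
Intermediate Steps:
k = 47254726/7008155 (k = -9118/(-1837) - 6788/(-3815) = -9118*(-1/1837) - 6788*(-1/3815) = 9118/1837 + 6788/3815 = 47254726/7008155 ≈ 6.7428)
I(J, H) = √(H² + J²)
49016 - (I(-78, 43) - 100)/(16055 + k) = 49016 - (√(43² + (-78)²) - 100)/(16055 + 47254726/7008155) = 49016 - (√(1849 + 6084) - 100)/112563183251/7008155 = 49016 - (√7933 - 100)*7008155/112563183251 = 49016 - (-100 + √7933)*7008155/112563183251 = 49016 - (-700815500/112563183251 + 7008155*√7933/112563183251) = 49016 + (700815500/112563183251 - 7008155*√7933/112563183251) = 5517397691046516/112563183251 - 7008155*√7933/112563183251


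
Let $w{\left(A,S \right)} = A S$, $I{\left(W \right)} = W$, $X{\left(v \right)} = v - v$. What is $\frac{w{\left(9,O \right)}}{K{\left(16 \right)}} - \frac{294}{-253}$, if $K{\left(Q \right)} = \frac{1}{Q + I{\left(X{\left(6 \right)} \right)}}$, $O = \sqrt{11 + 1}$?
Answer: $\frac{294}{253} + 288 \sqrt{3} \approx 499.99$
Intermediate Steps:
$X{\left(v \right)} = 0$
$O = 2 \sqrt{3}$ ($O = \sqrt{12} = 2 \sqrt{3} \approx 3.4641$)
$K{\left(Q \right)} = \frac{1}{Q}$ ($K{\left(Q \right)} = \frac{1}{Q + 0} = \frac{1}{Q}$)
$\frac{w{\left(9,O \right)}}{K{\left(16 \right)}} - \frac{294}{-253} = \frac{9 \cdot 2 \sqrt{3}}{\frac{1}{16}} - \frac{294}{-253} = 18 \sqrt{3} \frac{1}{\frac{1}{16}} - - \frac{294}{253} = 18 \sqrt{3} \cdot 16 + \frac{294}{253} = 288 \sqrt{3} + \frac{294}{253} = \frac{294}{253} + 288 \sqrt{3}$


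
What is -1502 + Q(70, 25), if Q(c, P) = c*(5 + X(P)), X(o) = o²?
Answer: 42598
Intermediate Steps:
Q(c, P) = c*(5 + P²)
-1502 + Q(70, 25) = -1502 + 70*(5 + 25²) = -1502 + 70*(5 + 625) = -1502 + 70*630 = -1502 + 44100 = 42598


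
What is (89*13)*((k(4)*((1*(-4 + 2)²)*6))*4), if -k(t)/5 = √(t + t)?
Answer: -1110720*√2 ≈ -1.5708e+6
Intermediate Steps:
k(t) = -5*√2*√t (k(t) = -5*√(t + t) = -5*√2*√t)
(89*13)*((k(4)*((1*(-4 + 2)²)*6))*4) = (89*13)*(((-5*√2*√4)*((1*(-4 + 2)²)*6))*4) = 1157*(((-5*√2*2)*((1*(-2)²)*6))*4) = 1157*(((-10*√2)*((1*4)*6))*4) = 1157*(((-10*√2)*(4*6))*4) = 1157*((-10*√2*24)*4) = 1157*(-240*√2*4) = 1157*(-960*√2) = -1110720*√2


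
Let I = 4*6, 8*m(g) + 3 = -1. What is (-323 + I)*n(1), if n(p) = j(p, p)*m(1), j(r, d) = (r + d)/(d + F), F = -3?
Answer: -299/2 ≈ -149.50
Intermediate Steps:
m(g) = -1/2 (m(g) = -3/8 + (1/8)*(-1) = -3/8 - 1/8 = -1/2)
j(r, d) = (d + r)/(-3 + d) (j(r, d) = (r + d)/(d - 3) = (d + r)/(-3 + d))
I = 24
n(p) = -p/(-3 + p) (n(p) = ((p + p)/(-3 + p))*(-1/2) = ((2*p)/(-3 + p))*(-1/2) = (2*p/(-3 + p))*(-1/2) = -p/(-3 + p))
(-323 + I)*n(1) = (-323 + 24)*(-1*1/(-3 + 1)) = -(-299)/(-2) = -(-299)*(-1)/2 = -299*1/2 = -299/2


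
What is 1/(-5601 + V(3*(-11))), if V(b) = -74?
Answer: -1/5675 ≈ -0.00017621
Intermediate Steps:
1/(-5601 + V(3*(-11))) = 1/(-5601 - 74) = 1/(-5675) = -1/5675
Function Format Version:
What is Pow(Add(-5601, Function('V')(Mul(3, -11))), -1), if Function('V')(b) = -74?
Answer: Rational(-1, 5675) ≈ -0.00017621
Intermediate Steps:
Pow(Add(-5601, Function('V')(Mul(3, -11))), -1) = Pow(Add(-5601, -74), -1) = Pow(-5675, -1) = Rational(-1, 5675)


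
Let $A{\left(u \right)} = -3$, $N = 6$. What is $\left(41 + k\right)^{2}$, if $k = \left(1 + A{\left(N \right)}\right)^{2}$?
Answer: $2025$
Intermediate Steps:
$k = 4$ ($k = \left(1 - 3\right)^{2} = \left(-2\right)^{2} = 4$)
$\left(41 + k\right)^{2} = \left(41 + 4\right)^{2} = 45^{2} = 2025$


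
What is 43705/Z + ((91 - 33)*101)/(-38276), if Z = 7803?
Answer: 813571303/149333814 ≈ 5.4480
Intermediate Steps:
43705/Z + ((91 - 33)*101)/(-38276) = 43705/7803 + ((91 - 33)*101)/(-38276) = 43705*(1/7803) + (58*101)*(-1/38276) = 43705/7803 + 5858*(-1/38276) = 43705/7803 - 2929/19138 = 813571303/149333814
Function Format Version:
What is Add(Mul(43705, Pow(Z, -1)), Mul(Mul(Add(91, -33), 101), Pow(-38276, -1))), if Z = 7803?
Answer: Rational(813571303, 149333814) ≈ 5.4480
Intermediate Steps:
Add(Mul(43705, Pow(Z, -1)), Mul(Mul(Add(91, -33), 101), Pow(-38276, -1))) = Add(Mul(43705, Pow(7803, -1)), Mul(Mul(Add(91, -33), 101), Pow(-38276, -1))) = Add(Mul(43705, Rational(1, 7803)), Mul(Mul(58, 101), Rational(-1, 38276))) = Add(Rational(43705, 7803), Mul(5858, Rational(-1, 38276))) = Add(Rational(43705, 7803), Rational(-2929, 19138)) = Rational(813571303, 149333814)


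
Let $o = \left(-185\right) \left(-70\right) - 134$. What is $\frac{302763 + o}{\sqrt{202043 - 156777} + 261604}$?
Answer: $\frac{41278364358}{34218303775} - \frac{315579 \sqrt{45266}}{68436607550} \approx 1.2053$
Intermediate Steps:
$o = 12816$ ($o = 12950 - 134 = 12816$)
$\frac{302763 + o}{\sqrt{202043 - 156777} + 261604} = \frac{302763 + 12816}{\sqrt{202043 - 156777} + 261604} = \frac{315579}{\sqrt{45266} + 261604} = \frac{315579}{261604 + \sqrt{45266}}$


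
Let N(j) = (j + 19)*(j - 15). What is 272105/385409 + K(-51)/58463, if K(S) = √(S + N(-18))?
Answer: 272105/385409 + 2*I*√21/58463 ≈ 0.70602 + 0.00015677*I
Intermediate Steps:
N(j) = (-15 + j)*(19 + j) (N(j) = (19 + j)*(-15 + j) = (-15 + j)*(19 + j))
K(S) = √(-33 + S) (K(S) = √(S + (-285 + (-18)² + 4*(-18))) = √(S + (-285 + 324 - 72)) = √(S - 33) = √(-33 + S))
272105/385409 + K(-51)/58463 = 272105/385409 + √(-33 - 51)/58463 = 272105*(1/385409) + √(-84)*(1/58463) = 272105/385409 + (2*I*√21)*(1/58463) = 272105/385409 + 2*I*√21/58463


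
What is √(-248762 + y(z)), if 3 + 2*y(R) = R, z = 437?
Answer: I*√248545 ≈ 498.54*I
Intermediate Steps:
y(R) = -3/2 + R/2
√(-248762 + y(z)) = √(-248762 + (-3/2 + (½)*437)) = √(-248762 + (-3/2 + 437/2)) = √(-248762 + 217) = √(-248545) = I*√248545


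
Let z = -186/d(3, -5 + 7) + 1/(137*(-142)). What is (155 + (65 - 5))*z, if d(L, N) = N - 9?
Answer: 777963955/136178 ≈ 5712.8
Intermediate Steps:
d(L, N) = -9 + N
z = 3618437/136178 (z = -186/(-9 + (-5 + 7)) + 1/(137*(-142)) = -186/(-9 + 2) + (1/137)*(-1/142) = -186/(-7) - 1/19454 = -186*(-1/7) - 1/19454 = 186/7 - 1/19454 = 3618437/136178 ≈ 26.571)
(155 + (65 - 5))*z = (155 + (65 - 5))*(3618437/136178) = (155 + 60)*(3618437/136178) = 215*(3618437/136178) = 777963955/136178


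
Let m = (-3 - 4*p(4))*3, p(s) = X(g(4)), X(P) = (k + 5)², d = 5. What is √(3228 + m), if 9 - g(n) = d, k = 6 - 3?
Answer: √2451 ≈ 49.508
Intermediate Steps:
k = 3
g(n) = 4 (g(n) = 9 - 1*5 = 9 - 5 = 4)
X(P) = 64 (X(P) = (3 + 5)² = 8² = 64)
p(s) = 64
m = -777 (m = (-3 - 4*64)*3 = (-3 - 256)*3 = -259*3 = -777)
√(3228 + m) = √(3228 - 777) = √2451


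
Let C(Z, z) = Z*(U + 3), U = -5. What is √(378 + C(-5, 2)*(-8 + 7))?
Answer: 4*√23 ≈ 19.183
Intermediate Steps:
C(Z, z) = -2*Z (C(Z, z) = Z*(-5 + 3) = Z*(-2) = -2*Z)
√(378 + C(-5, 2)*(-8 + 7)) = √(378 + (-2*(-5))*(-8 + 7)) = √(378 + 10*(-1)) = √(378 - 10) = √368 = 4*√23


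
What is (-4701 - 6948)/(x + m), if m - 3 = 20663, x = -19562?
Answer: -3883/368 ≈ -10.552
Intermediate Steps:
m = 20666 (m = 3 + 20663 = 20666)
(-4701 - 6948)/(x + m) = (-4701 - 6948)/(-19562 + 20666) = -11649/1104 = -11649*1/1104 = -3883/368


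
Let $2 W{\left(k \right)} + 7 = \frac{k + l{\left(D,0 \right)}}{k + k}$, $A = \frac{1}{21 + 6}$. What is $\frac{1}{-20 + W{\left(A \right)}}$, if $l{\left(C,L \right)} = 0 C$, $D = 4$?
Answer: $- \frac{4}{93} \approx -0.043011$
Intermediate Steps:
$l{\left(C,L \right)} = 0$
$A = \frac{1}{27} \approx 0.037037$
$W{\left(k \right)} = - \frac{13}{4}$ ($W{\left(k \right)} = - \frac{7}{2} + \frac{\left(k + 0\right) \frac{1}{k + k}}{2} = - \frac{7}{2} + \frac{k \frac{1}{2 k}}{2} = - \frac{7}{2} + \frac{1}{2} \cdot \frac{1}{2} = - \frac{7}{2} + \frac{1}{4} = - \frac{13}{4}$)
$\frac{1}{-20 + W{\left(A \right)}} = \frac{1}{-20 - \frac{13}{4}} = \frac{1}{- \frac{93}{4}} = - \frac{4}{93}$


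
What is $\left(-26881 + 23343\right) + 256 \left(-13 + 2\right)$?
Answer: $-6354$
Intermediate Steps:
$\left(-26881 + 23343\right) + 256 \left(-13 + 2\right) = -3538 + 256 \left(-11\right) = -3538 - 2816 = -6354$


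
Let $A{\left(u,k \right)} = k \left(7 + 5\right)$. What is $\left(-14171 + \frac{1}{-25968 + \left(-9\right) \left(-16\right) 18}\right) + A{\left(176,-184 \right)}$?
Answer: $- \frac{382875505}{23376} \approx -16379.0$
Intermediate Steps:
$A{\left(u,k \right)} = 12 k$ ($A{\left(u,k \right)} = k 12 = 12 k$)
$\left(-14171 + \frac{1}{-25968 + \left(-9\right) \left(-16\right) 18}\right) + A{\left(176,-184 \right)} = \left(-14171 + \frac{1}{-25968 + \left(-9\right) \left(-16\right) 18}\right) + 12 \left(-184\right) = \left(-14171 + \frac{1}{-25968 + 144 \cdot 18}\right) - 2208 = \left(-14171 + \frac{1}{-25968 + 2592}\right) - 2208 = \left(-14171 + \frac{1}{-23376}\right) - 2208 = \left(-14171 - \frac{1}{23376}\right) - 2208 = - \frac{331261297}{23376} - 2208 = - \frac{382875505}{23376}$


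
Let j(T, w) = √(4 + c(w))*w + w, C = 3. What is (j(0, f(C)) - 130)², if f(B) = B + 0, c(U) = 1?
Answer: 16174 - 762*√5 ≈ 14470.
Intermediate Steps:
f(B) = B
j(T, w) = w + w*√5 (j(T, w) = √(4 + 1)*w + w = √5*w + w = w*√5 + w = w + w*√5)
(j(0, f(C)) - 130)² = (3*(1 + √5) - 130)² = ((3 + 3*√5) - 130)² = (-127 + 3*√5)²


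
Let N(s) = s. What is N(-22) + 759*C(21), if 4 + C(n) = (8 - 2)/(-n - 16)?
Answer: -117700/37 ≈ -3181.1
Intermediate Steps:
C(n) = -4 + 6/(-16 - n) (C(n) = -4 + (8 - 2)/(-n - 16) = -4 + 6/(-16 - n))
N(-22) + 759*C(21) = -22 + 759*(2*(-35 - 2*21)/(16 + 21)) = -22 + 759*(2*(-35 - 42)/37) = -22 + 759*(2*(1/37)*(-77)) = -22 + 759*(-154/37) = -22 - 116886/37 = -117700/37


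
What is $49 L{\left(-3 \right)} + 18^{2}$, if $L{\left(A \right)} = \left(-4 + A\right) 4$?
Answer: $-1048$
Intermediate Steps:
$L{\left(A \right)} = -16 + 4 A$
$49 L{\left(-3 \right)} + 18^{2} = 49 \left(-16 + 4 \left(-3\right)\right) + 18^{2} = 49 \left(-16 - 12\right) + 324 = 49 \left(-28\right) + 324 = -1372 + 324 = -1048$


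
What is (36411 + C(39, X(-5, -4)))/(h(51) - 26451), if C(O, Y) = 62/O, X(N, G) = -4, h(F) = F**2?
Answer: -1420091/930150 ≈ -1.5267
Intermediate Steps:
(36411 + C(39, X(-5, -4)))/(h(51) - 26451) = (36411 + 62/39)/(51**2 - 26451) = (36411 + 62*(1/39))/(2601 - 26451) = (36411 + 62/39)/(-23850) = (1420091/39)*(-1/23850) = -1420091/930150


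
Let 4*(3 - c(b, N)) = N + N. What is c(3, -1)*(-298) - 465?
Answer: -1508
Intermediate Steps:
c(b, N) = 3 - N/2 (c(b, N) = 3 - (N + N)/4 = 3 - N/2)
c(3, -1)*(-298) - 465 = (3 - ½*(-1))*(-298) - 465 = (3 + ½)*(-298) - 465 = (7/2)*(-298) - 465 = -1043 - 465 = -1508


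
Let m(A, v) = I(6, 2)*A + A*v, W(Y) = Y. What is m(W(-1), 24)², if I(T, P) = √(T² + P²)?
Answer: 616 + 96*√10 ≈ 919.58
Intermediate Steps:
I(T, P) = √(P² + T²)
m(A, v) = A*v + 2*A*√10 (m(A, v) = √(2² + 6²)*A + A*v = √(4 + 36)*A + A*v = √40*A + A*v = (2*√10)*A + A*v = 2*A*√10 + A*v = A*v + 2*A*√10)
m(W(-1), 24)² = (-(24 + 2*√10))² = (-24 - 2*√10)²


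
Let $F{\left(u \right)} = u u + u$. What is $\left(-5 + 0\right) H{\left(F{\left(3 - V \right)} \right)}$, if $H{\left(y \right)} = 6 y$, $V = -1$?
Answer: $-600$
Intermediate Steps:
$F{\left(u \right)} = u + u^{2}$ ($F{\left(u \right)} = u^{2} + u = u + u^{2}$)
$\left(-5 + 0\right) H{\left(F{\left(3 - V \right)} \right)} = \left(-5 + 0\right) 6 \left(3 - -1\right) \left(1 + \left(3 - -1\right)\right) = - 5 \cdot 6 \left(3 + 1\right) \left(1 + \left(3 + 1\right)\right) = - 5 \cdot 6 \cdot 4 \left(1 + 4\right) = - 5 \cdot 6 \cdot 4 \cdot 5 = - 5 \cdot 6 \cdot 20 = \left(-5\right) 120 = -600$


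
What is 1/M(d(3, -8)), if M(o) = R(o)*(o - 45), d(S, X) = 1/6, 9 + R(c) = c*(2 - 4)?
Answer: 9/3766 ≈ 0.0023898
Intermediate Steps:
R(c) = -9 - 2*c (R(c) = -9 + c*(2 - 4) = -9 + c*(-2) = -9 - 2*c)
d(S, X) = ⅙
M(o) = (-45 + o)*(-9 - 2*o) (M(o) = (-9 - 2*o)*(o - 45) = (-9 - 2*o)*(-45 + o) = (-45 + o)*(-9 - 2*o))
1/M(d(3, -8)) = 1/(-(-45 + ⅙)*(9 + 2*(⅙))) = 1/(-1*(-269/6)*(9 + ⅓)) = 1/(-1*(-269/6)*28/3) = 1/(3766/9) = 9/3766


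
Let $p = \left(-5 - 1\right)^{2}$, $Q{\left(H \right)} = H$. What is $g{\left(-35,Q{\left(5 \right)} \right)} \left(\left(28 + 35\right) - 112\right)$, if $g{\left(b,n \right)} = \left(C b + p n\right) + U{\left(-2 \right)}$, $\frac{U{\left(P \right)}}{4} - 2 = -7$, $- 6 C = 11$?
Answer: $- \frac{65905}{6} \approx -10984.0$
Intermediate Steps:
$C = - \frac{11}{6}$ ($C = \left(- \frac{1}{6}\right) 11 = - \frac{11}{6} \approx -1.8333$)
$U{\left(P \right)} = -20$ ($U{\left(P \right)} = 8 + 4 \left(-7\right) = 8 - 28 = -20$)
$p = 36$ ($p = \left(-6\right)^{2} = 36$)
$g{\left(b,n \right)} = -20 + 36 n - \frac{11 b}{6}$ ($g{\left(b,n \right)} = \left(- \frac{11 b}{6} + 36 n\right) - 20 = \left(36 n - \frac{11 b}{6}\right) - 20 = -20 + 36 n - \frac{11 b}{6}$)
$g{\left(-35,Q{\left(5 \right)} \right)} \left(\left(28 + 35\right) - 112\right) = \left(-20 + 36 \cdot 5 - - \frac{385}{6}\right) \left(\left(28 + 35\right) - 112\right) = \left(-20 + 180 + \frac{385}{6}\right) \left(63 - 112\right) = \frac{1345}{6} \left(-49\right) = - \frac{65905}{6}$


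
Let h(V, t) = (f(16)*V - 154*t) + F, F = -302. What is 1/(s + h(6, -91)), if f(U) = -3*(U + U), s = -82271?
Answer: -1/69135 ≈ -1.4464e-5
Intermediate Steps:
f(U) = -6*U
h(V, t) = -302 - 154*t - 96*V (h(V, t) = ((-6*16)*V - 154*t) - 302 = (-96*V - 154*t) - 302 = (-154*t - 96*V) - 302 = -302 - 154*t - 96*V)
1/(s + h(6, -91)) = 1/(-82271 + (-302 - 154*(-91) - 96*6)) = 1/(-82271 + (-302 + 14014 - 576)) = 1/(-82271 + 13136) = 1/(-69135) = -1/69135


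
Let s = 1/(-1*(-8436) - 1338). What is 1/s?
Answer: 7098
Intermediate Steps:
s = 1/7098 (s = 1/(8436 - 1338) = 1/7098 ≈ 0.00014088)
1/s = 1/(1/7098) = 7098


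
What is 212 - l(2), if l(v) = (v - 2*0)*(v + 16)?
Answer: 176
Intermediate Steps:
l(v) = v*(16 + v) (l(v) = (v + 0)*(16 + v) = v*(16 + v))
212 - l(2) = 212 - 2*(16 + 2) = 212 - 2*18 = 212 - 1*36 = 212 - 36 = 176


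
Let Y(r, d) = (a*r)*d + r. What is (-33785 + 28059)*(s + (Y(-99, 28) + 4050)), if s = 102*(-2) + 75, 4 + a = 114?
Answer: 1724087148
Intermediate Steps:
a = 110 (a = -4 + 114 = 110)
Y(r, d) = r + 110*d*r (Y(r, d) = (110*r)*d + r = 110*d*r + r = r + 110*d*r)
s = -129 (s = -204 + 75 = -129)
(-33785 + 28059)*(s + (Y(-99, 28) + 4050)) = (-33785 + 28059)*(-129 + (-99*(1 + 110*28) + 4050)) = -5726*(-129 + (-99*(1 + 3080) + 4050)) = -5726*(-129 + (-99*3081 + 4050)) = -5726*(-129 + (-305019 + 4050)) = -5726*(-129 - 300969) = -5726*(-301098) = 1724087148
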